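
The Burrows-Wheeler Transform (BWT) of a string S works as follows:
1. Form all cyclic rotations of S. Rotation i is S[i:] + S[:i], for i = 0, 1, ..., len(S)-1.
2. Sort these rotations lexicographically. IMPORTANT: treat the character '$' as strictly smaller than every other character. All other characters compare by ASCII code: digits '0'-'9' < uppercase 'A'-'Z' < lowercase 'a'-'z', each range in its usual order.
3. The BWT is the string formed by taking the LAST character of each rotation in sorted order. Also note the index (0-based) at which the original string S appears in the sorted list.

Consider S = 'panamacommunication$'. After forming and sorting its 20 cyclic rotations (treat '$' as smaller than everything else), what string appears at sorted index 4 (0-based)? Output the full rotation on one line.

Answer: ation$panamacommunic

Derivation:
All 20 rotations (rotation i = S[i:]+S[:i]):
  rot[0] = panamacommunication$
  rot[1] = anamacommunication$p
  rot[2] = namacommunication$pa
  rot[3] = amacommunication$pan
  rot[4] = macommunication$pana
  rot[5] = acommunication$panam
  rot[6] = communication$panama
  rot[7] = ommunication$panamac
  rot[8] = mmunication$panamaco
  rot[9] = munication$panamacom
  rot[10] = unication$panamacomm
  rot[11] = nication$panamacommu
  rot[12] = ication$panamacommun
  rot[13] = cation$panamacommuni
  rot[14] = ation$panamacommunic
  rot[15] = tion$panamacommunica
  rot[16] = ion$panamacommunicat
  rot[17] = on$panamacommunicati
  rot[18] = n$panamacommunicatio
  rot[19] = $panamacommunication
Sorted (with $ < everything):
  sorted[0] = $panamacommunication
  sorted[1] = acommunication$panam
  sorted[2] = amacommunication$pan
  sorted[3] = anamacommunication$p
  sorted[4] = ation$panamacommunic
  sorted[5] = cation$panamacommuni
  sorted[6] = communication$panama
  sorted[7] = ication$panamacommun
  sorted[8] = ion$panamacommunicat
  sorted[9] = macommunication$pana
  sorted[10] = mmunication$panamaco
  sorted[11] = munication$panamacom
  sorted[12] = n$panamacommunicatio
  sorted[13] = namacommunication$pa
  sorted[14] = nication$panamacommu
  sorted[15] = ommunication$panamac
  sorted[16] = on$panamacommunicati
  sorted[17] = panamacommunication$
  sorted[18] = tion$panamacommunica
  sorted[19] = unication$panamacomm
sorted[4] = ation$panamacommunic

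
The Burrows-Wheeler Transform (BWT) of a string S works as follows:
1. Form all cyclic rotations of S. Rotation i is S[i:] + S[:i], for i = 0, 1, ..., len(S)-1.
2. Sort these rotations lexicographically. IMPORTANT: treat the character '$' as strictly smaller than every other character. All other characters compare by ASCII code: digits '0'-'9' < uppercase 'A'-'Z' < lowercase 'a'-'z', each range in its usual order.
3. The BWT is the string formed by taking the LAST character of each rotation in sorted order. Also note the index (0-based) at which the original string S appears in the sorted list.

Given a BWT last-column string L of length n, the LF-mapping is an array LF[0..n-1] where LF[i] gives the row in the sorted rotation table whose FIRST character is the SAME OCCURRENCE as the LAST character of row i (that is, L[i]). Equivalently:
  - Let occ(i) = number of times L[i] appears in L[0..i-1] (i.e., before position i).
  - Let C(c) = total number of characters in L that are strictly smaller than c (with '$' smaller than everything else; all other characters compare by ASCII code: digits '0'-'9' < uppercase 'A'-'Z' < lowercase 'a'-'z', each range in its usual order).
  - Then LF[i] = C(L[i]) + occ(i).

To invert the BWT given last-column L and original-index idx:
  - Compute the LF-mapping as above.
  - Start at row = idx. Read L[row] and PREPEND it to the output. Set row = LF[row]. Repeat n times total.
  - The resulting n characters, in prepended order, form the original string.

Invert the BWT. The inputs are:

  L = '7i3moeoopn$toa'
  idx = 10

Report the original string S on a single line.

LF mapping: 2 5 1 6 8 4 9 10 12 7 0 13 11 3
Walk LF starting at row 10, prepending L[row]:
  step 1: row=10, L[10]='$', prepend. Next row=LF[10]=0
  step 2: row=0, L[0]='7', prepend. Next row=LF[0]=2
  step 3: row=2, L[2]='3', prepend. Next row=LF[2]=1
  step 4: row=1, L[1]='i', prepend. Next row=LF[1]=5
  step 5: row=5, L[5]='e', prepend. Next row=LF[5]=4
  step 6: row=4, L[4]='o', prepend. Next row=LF[4]=8
  step 7: row=8, L[8]='p', prepend. Next row=LF[8]=12
  step 8: row=12, L[12]='o', prepend. Next row=LF[12]=11
  step 9: row=11, L[11]='t', prepend. Next row=LF[11]=13
  step 10: row=13, L[13]='a', prepend. Next row=LF[13]=3
  step 11: row=3, L[3]='m', prepend. Next row=LF[3]=6
  step 12: row=6, L[6]='o', prepend. Next row=LF[6]=9
  step 13: row=9, L[9]='n', prepend. Next row=LF[9]=7
  step 14: row=7, L[7]='o', prepend. Next row=LF[7]=10
Reversed output: onomatopoei37$

Answer: onomatopoei37$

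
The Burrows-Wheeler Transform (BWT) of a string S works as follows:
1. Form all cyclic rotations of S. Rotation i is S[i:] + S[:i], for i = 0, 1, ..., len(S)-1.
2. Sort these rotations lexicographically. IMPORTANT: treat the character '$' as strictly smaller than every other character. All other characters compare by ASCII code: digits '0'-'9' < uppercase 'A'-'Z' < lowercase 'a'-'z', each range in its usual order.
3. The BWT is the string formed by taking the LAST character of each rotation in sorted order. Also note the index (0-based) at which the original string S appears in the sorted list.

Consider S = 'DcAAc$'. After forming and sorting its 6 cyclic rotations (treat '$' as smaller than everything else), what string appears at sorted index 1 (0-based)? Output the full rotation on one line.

All 6 rotations (rotation i = S[i:]+S[:i]):
  rot[0] = DcAAc$
  rot[1] = cAAc$D
  rot[2] = AAc$Dc
  rot[3] = Ac$DcA
  rot[4] = c$DcAA
  rot[5] = $DcAAc
Sorted (with $ < everything):
  sorted[0] = $DcAAc
  sorted[1] = AAc$Dc
  sorted[2] = Ac$DcA
  sorted[3] = DcAAc$
  sorted[4] = c$DcAA
  sorted[5] = cAAc$D
sorted[1] = AAc$Dc

Answer: AAc$Dc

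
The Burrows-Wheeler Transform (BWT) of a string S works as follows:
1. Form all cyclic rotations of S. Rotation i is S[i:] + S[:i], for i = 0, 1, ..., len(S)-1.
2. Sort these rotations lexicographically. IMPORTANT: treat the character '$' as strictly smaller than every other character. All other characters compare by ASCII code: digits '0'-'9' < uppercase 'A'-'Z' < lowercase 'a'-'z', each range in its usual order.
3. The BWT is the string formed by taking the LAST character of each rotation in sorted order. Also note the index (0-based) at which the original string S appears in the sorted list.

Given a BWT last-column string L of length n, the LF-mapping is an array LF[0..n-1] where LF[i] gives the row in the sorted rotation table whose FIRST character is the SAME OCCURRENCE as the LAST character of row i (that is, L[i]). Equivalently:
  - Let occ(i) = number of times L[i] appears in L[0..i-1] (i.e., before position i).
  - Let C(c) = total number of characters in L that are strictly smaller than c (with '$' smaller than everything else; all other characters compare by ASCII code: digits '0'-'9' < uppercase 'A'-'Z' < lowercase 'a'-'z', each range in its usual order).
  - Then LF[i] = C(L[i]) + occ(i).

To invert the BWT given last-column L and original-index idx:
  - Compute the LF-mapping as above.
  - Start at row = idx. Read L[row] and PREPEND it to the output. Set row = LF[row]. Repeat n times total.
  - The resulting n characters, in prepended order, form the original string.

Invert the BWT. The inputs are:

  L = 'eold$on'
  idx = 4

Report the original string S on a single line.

LF mapping: 2 5 3 1 0 6 4
Walk LF starting at row 4, prepending L[row]:
  step 1: row=4, L[4]='$', prepend. Next row=LF[4]=0
  step 2: row=0, L[0]='e', prepend. Next row=LF[0]=2
  step 3: row=2, L[2]='l', prepend. Next row=LF[2]=3
  step 4: row=3, L[3]='d', prepend. Next row=LF[3]=1
  step 5: row=1, L[1]='o', prepend. Next row=LF[1]=5
  step 6: row=5, L[5]='o', prepend. Next row=LF[5]=6
  step 7: row=6, L[6]='n', prepend. Next row=LF[6]=4
Reversed output: noodle$

Answer: noodle$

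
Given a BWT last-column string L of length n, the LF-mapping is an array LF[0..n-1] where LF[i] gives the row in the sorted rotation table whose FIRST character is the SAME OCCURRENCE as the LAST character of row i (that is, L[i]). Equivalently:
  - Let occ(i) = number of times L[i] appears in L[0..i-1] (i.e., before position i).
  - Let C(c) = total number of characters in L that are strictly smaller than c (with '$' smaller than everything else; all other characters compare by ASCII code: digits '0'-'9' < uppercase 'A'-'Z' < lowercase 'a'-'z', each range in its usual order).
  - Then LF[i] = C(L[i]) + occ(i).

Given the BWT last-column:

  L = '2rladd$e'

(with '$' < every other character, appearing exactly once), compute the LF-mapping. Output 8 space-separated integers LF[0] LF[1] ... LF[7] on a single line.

Char counts: '$':1, '2':1, 'a':1, 'd':2, 'e':1, 'l':1, 'r':1
C (first-col start): C('$')=0, C('2')=1, C('a')=2, C('d')=3, C('e')=5, C('l')=6, C('r')=7
L[0]='2': occ=0, LF[0]=C('2')+0=1+0=1
L[1]='r': occ=0, LF[1]=C('r')+0=7+0=7
L[2]='l': occ=0, LF[2]=C('l')+0=6+0=6
L[3]='a': occ=0, LF[3]=C('a')+0=2+0=2
L[4]='d': occ=0, LF[4]=C('d')+0=3+0=3
L[5]='d': occ=1, LF[5]=C('d')+1=3+1=4
L[6]='$': occ=0, LF[6]=C('$')+0=0+0=0
L[7]='e': occ=0, LF[7]=C('e')+0=5+0=5

Answer: 1 7 6 2 3 4 0 5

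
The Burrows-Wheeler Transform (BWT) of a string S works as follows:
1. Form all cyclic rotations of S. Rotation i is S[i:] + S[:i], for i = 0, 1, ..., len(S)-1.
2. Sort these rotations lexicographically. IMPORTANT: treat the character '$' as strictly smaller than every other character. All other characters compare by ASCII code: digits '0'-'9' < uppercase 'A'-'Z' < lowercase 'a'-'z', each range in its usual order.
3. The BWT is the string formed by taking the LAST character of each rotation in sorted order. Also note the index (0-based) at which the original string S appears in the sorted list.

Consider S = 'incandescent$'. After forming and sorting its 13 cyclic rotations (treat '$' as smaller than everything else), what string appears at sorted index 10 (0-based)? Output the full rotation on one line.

All 13 rotations (rotation i = S[i:]+S[:i]):
  rot[0] = incandescent$
  rot[1] = ncandescent$i
  rot[2] = candescent$in
  rot[3] = andescent$inc
  rot[4] = ndescent$inca
  rot[5] = descent$incan
  rot[6] = escent$incand
  rot[7] = scent$incande
  rot[8] = cent$incandes
  rot[9] = ent$incandesc
  rot[10] = nt$incandesce
  rot[11] = t$incandescen
  rot[12] = $incandescent
Sorted (with $ < everything):
  sorted[0] = $incandescent
  sorted[1] = andescent$inc
  sorted[2] = candescent$in
  sorted[3] = cent$incandes
  sorted[4] = descent$incan
  sorted[5] = ent$incandesc
  sorted[6] = escent$incand
  sorted[7] = incandescent$
  sorted[8] = ncandescent$i
  sorted[9] = ndescent$inca
  sorted[10] = nt$incandesce
  sorted[11] = scent$incande
  sorted[12] = t$incandescen
sorted[10] = nt$incandesce

Answer: nt$incandesce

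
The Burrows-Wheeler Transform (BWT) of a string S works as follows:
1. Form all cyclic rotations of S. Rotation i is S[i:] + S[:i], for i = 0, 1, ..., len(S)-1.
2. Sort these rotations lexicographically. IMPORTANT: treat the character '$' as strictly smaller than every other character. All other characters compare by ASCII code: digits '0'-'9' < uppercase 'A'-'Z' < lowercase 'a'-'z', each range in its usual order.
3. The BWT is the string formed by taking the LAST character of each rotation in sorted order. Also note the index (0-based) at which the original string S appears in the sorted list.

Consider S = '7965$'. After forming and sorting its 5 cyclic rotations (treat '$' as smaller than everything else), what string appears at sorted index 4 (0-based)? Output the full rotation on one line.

All 5 rotations (rotation i = S[i:]+S[:i]):
  rot[0] = 7965$
  rot[1] = 965$7
  rot[2] = 65$79
  rot[3] = 5$796
  rot[4] = $7965
Sorted (with $ < everything):
  sorted[0] = $7965
  sorted[1] = 5$796
  sorted[2] = 65$79
  sorted[3] = 7965$
  sorted[4] = 965$7
sorted[4] = 965$7

Answer: 965$7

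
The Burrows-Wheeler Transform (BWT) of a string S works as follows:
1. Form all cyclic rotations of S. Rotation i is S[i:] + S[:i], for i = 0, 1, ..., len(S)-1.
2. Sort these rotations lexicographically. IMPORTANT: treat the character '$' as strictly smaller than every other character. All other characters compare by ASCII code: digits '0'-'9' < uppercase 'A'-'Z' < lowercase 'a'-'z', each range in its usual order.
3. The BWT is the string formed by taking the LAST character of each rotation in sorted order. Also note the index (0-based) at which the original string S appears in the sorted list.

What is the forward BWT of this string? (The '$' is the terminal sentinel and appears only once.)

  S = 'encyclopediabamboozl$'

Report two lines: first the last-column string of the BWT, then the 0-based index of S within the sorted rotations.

All 21 rotations (rotation i = S[i:]+S[:i]):
  rot[0] = encyclopediabamboozl$
  rot[1] = ncyclopediabamboozl$e
  rot[2] = cyclopediabamboozl$en
  rot[3] = yclopediabamboozl$enc
  rot[4] = clopediabamboozl$ency
  rot[5] = lopediabamboozl$encyc
  rot[6] = opediabamboozl$encycl
  rot[7] = pediabamboozl$encyclo
  rot[8] = ediabamboozl$encyclop
  rot[9] = diabamboozl$encyclope
  rot[10] = iabamboozl$encycloped
  rot[11] = abamboozl$encyclopedi
  rot[12] = bamboozl$encyclopedia
  rot[13] = amboozl$encyclopediab
  rot[14] = mboozl$encyclopediaba
  rot[15] = boozl$encyclopediabam
  rot[16] = oozl$encyclopediabamb
  rot[17] = ozl$encyclopediabambo
  rot[18] = zl$encyclopediabamboo
  rot[19] = l$encyclopediabambooz
  rot[20] = $encyclopediabamboozl
Sorted (with $ < everything):
  sorted[0] = $encyclopediabamboozl  (last char: 'l')
  sorted[1] = abamboozl$encyclopedi  (last char: 'i')
  sorted[2] = amboozl$encyclopediab  (last char: 'b')
  sorted[3] = bamboozl$encyclopedia  (last char: 'a')
  sorted[4] = boozl$encyclopediabam  (last char: 'm')
  sorted[5] = clopediabamboozl$ency  (last char: 'y')
  sorted[6] = cyclopediabamboozl$en  (last char: 'n')
  sorted[7] = diabamboozl$encyclope  (last char: 'e')
  sorted[8] = ediabamboozl$encyclop  (last char: 'p')
  sorted[9] = encyclopediabamboozl$  (last char: '$')
  sorted[10] = iabamboozl$encycloped  (last char: 'd')
  sorted[11] = l$encyclopediabambooz  (last char: 'z')
  sorted[12] = lopediabamboozl$encyc  (last char: 'c')
  sorted[13] = mboozl$encyclopediaba  (last char: 'a')
  sorted[14] = ncyclopediabamboozl$e  (last char: 'e')
  sorted[15] = oozl$encyclopediabamb  (last char: 'b')
  sorted[16] = opediabamboozl$encycl  (last char: 'l')
  sorted[17] = ozl$encyclopediabambo  (last char: 'o')
  sorted[18] = pediabamboozl$encyclo  (last char: 'o')
  sorted[19] = yclopediabamboozl$enc  (last char: 'c')
  sorted[20] = zl$encyclopediabamboo  (last char: 'o')
Last column: libamynep$dzcaeblooco
Original string S is at sorted index 9

Answer: libamynep$dzcaeblooco
9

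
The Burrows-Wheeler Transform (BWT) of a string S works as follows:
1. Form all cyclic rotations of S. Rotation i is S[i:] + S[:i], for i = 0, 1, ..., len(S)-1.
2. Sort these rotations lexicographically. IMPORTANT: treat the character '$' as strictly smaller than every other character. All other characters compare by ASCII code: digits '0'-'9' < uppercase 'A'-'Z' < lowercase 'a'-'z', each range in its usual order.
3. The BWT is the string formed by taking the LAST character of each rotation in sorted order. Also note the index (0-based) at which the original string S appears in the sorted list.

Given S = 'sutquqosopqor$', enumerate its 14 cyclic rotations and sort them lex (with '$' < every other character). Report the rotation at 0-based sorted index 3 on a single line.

Answer: osopqor$sutquq

Derivation:
All 14 rotations (rotation i = S[i:]+S[:i]):
  rot[0] = sutquqosopqor$
  rot[1] = utquqosopqor$s
  rot[2] = tquqosopqor$su
  rot[3] = quqosopqor$sut
  rot[4] = uqosopqor$sutq
  rot[5] = qosopqor$sutqu
  rot[6] = osopqor$sutquq
  rot[7] = sopqor$sutquqo
  rot[8] = opqor$sutquqos
  rot[9] = pqor$sutquqoso
  rot[10] = qor$sutquqosop
  rot[11] = or$sutquqosopq
  rot[12] = r$sutquqosopqo
  rot[13] = $sutquqosopqor
Sorted (with $ < everything):
  sorted[0] = $sutquqosopqor
  sorted[1] = opqor$sutquqos
  sorted[2] = or$sutquqosopq
  sorted[3] = osopqor$sutquq
  sorted[4] = pqor$sutquqoso
  sorted[5] = qor$sutquqosop
  sorted[6] = qosopqor$sutqu
  sorted[7] = quqosopqor$sut
  sorted[8] = r$sutquqosopqo
  sorted[9] = sopqor$sutquqo
  sorted[10] = sutquqosopqor$
  sorted[11] = tquqosopqor$su
  sorted[12] = uqosopqor$sutq
  sorted[13] = utquqosopqor$s
sorted[3] = osopqor$sutquq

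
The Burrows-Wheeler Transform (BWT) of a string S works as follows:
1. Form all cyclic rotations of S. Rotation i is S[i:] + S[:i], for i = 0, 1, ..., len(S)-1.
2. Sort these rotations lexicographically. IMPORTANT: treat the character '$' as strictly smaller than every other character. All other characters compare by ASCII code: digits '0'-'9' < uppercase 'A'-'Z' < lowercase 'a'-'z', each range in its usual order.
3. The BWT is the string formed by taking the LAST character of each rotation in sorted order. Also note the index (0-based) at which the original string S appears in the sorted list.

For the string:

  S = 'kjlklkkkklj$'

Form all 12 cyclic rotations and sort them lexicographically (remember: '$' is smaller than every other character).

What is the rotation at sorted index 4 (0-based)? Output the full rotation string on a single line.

Answer: kkkklj$kjlkl

Derivation:
All 12 rotations (rotation i = S[i:]+S[:i]):
  rot[0] = kjlklkkkklj$
  rot[1] = jlklkkkklj$k
  rot[2] = lklkkkklj$kj
  rot[3] = klkkkklj$kjl
  rot[4] = lkkkklj$kjlk
  rot[5] = kkkklj$kjlkl
  rot[6] = kkklj$kjlklk
  rot[7] = kklj$kjlklkk
  rot[8] = klj$kjlklkkk
  rot[9] = lj$kjlklkkkk
  rot[10] = j$kjlklkkkkl
  rot[11] = $kjlklkkkklj
Sorted (with $ < everything):
  sorted[0] = $kjlklkkkklj
  sorted[1] = j$kjlklkkkkl
  sorted[2] = jlklkkkklj$k
  sorted[3] = kjlklkkkklj$
  sorted[4] = kkkklj$kjlkl
  sorted[5] = kkklj$kjlklk
  sorted[6] = kklj$kjlklkk
  sorted[7] = klj$kjlklkkk
  sorted[8] = klkkkklj$kjl
  sorted[9] = lj$kjlklkkkk
  sorted[10] = lkkkklj$kjlk
  sorted[11] = lklkkkklj$kj
sorted[4] = kkkklj$kjlkl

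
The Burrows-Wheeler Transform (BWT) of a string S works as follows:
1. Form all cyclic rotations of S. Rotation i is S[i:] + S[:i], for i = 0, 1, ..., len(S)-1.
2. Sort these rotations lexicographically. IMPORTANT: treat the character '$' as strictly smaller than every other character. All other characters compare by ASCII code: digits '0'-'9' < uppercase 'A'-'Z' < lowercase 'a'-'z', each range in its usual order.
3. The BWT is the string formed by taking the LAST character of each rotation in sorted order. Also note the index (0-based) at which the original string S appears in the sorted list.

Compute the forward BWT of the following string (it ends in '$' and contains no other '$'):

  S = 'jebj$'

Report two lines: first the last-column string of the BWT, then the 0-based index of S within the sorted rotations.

Answer: jejb$
4

Derivation:
All 5 rotations (rotation i = S[i:]+S[:i]):
  rot[0] = jebj$
  rot[1] = ebj$j
  rot[2] = bj$je
  rot[3] = j$jeb
  rot[4] = $jebj
Sorted (with $ < everything):
  sorted[0] = $jebj  (last char: 'j')
  sorted[1] = bj$je  (last char: 'e')
  sorted[2] = ebj$j  (last char: 'j')
  sorted[3] = j$jeb  (last char: 'b')
  sorted[4] = jebj$  (last char: '$')
Last column: jejb$
Original string S is at sorted index 4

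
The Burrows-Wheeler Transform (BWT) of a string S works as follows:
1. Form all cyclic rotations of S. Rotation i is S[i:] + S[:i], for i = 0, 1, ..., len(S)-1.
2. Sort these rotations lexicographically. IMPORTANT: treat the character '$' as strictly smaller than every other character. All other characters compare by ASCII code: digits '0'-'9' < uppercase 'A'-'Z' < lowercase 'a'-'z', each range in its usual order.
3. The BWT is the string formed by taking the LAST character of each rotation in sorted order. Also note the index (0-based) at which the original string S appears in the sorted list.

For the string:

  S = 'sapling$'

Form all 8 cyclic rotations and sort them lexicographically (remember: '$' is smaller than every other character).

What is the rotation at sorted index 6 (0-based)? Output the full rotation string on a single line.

All 8 rotations (rotation i = S[i:]+S[:i]):
  rot[0] = sapling$
  rot[1] = apling$s
  rot[2] = pling$sa
  rot[3] = ling$sap
  rot[4] = ing$sapl
  rot[5] = ng$sapli
  rot[6] = g$saplin
  rot[7] = $sapling
Sorted (with $ < everything):
  sorted[0] = $sapling
  sorted[1] = apling$s
  sorted[2] = g$saplin
  sorted[3] = ing$sapl
  sorted[4] = ling$sap
  sorted[5] = ng$sapli
  sorted[6] = pling$sa
  sorted[7] = sapling$
sorted[6] = pling$sa

Answer: pling$sa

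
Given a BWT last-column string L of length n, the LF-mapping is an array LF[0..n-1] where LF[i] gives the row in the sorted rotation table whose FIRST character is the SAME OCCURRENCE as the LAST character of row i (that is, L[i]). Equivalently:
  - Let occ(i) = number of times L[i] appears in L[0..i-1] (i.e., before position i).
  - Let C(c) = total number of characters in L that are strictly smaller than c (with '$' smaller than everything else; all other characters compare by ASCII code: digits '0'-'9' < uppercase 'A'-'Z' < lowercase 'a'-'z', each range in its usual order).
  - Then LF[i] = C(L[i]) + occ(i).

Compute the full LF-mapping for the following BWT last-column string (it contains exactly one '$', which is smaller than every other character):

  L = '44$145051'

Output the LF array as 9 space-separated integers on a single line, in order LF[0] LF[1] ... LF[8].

Char counts: '$':1, '0':1, '1':2, '4':3, '5':2
C (first-col start): C('$')=0, C('0')=1, C('1')=2, C('4')=4, C('5')=7
L[0]='4': occ=0, LF[0]=C('4')+0=4+0=4
L[1]='4': occ=1, LF[1]=C('4')+1=4+1=5
L[2]='$': occ=0, LF[2]=C('$')+0=0+0=0
L[3]='1': occ=0, LF[3]=C('1')+0=2+0=2
L[4]='4': occ=2, LF[4]=C('4')+2=4+2=6
L[5]='5': occ=0, LF[5]=C('5')+0=7+0=7
L[6]='0': occ=0, LF[6]=C('0')+0=1+0=1
L[7]='5': occ=1, LF[7]=C('5')+1=7+1=8
L[8]='1': occ=1, LF[8]=C('1')+1=2+1=3

Answer: 4 5 0 2 6 7 1 8 3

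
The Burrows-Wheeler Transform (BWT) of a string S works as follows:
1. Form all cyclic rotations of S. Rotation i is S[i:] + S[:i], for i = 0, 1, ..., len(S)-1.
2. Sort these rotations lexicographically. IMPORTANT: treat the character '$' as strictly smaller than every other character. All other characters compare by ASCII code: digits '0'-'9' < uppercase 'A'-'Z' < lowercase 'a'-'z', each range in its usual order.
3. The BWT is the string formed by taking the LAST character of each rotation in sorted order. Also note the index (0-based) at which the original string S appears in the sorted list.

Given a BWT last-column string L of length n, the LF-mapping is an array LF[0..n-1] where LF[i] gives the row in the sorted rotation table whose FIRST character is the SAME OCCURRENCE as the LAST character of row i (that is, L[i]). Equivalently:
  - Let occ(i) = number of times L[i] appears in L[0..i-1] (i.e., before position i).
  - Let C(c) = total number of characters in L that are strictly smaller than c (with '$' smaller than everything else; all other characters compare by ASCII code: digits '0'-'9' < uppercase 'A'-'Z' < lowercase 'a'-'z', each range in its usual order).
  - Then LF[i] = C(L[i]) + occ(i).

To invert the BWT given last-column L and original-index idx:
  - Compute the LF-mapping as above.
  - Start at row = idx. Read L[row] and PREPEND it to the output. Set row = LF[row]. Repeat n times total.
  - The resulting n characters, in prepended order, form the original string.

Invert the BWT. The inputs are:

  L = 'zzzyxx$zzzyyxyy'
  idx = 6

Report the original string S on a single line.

LF mapping: 9 10 11 4 1 2 0 12 13 14 5 6 3 7 8
Walk LF starting at row 6, prepending L[row]:
  step 1: row=6, L[6]='$', prepend. Next row=LF[6]=0
  step 2: row=0, L[0]='z', prepend. Next row=LF[0]=9
  step 3: row=9, L[9]='z', prepend. Next row=LF[9]=14
  step 4: row=14, L[14]='y', prepend. Next row=LF[14]=8
  step 5: row=8, L[8]='z', prepend. Next row=LF[8]=13
  step 6: row=13, L[13]='y', prepend. Next row=LF[13]=7
  step 7: row=7, L[7]='z', prepend. Next row=LF[7]=12
  step 8: row=12, L[12]='x', prepend. Next row=LF[12]=3
  step 9: row=3, L[3]='y', prepend. Next row=LF[3]=4
  step 10: row=4, L[4]='x', prepend. Next row=LF[4]=1
  step 11: row=1, L[1]='z', prepend. Next row=LF[1]=10
  step 12: row=10, L[10]='y', prepend. Next row=LF[10]=5
  step 13: row=5, L[5]='x', prepend. Next row=LF[5]=2
  step 14: row=2, L[2]='z', prepend. Next row=LF[2]=11
  step 15: row=11, L[11]='y', prepend. Next row=LF[11]=6
Reversed output: yzxyzxyxzyzyzz$

Answer: yzxyzxyxzyzyzz$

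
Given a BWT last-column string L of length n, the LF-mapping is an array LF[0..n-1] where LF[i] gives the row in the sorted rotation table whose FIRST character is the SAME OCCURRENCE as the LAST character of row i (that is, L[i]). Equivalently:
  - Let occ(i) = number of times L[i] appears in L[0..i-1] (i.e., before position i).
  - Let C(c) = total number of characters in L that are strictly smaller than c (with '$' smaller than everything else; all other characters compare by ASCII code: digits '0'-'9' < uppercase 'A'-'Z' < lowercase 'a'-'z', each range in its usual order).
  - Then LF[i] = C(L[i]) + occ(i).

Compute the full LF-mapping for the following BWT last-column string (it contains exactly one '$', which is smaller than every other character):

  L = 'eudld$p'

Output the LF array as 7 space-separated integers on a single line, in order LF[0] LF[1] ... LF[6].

Char counts: '$':1, 'd':2, 'e':1, 'l':1, 'p':1, 'u':1
C (first-col start): C('$')=0, C('d')=1, C('e')=3, C('l')=4, C('p')=5, C('u')=6
L[0]='e': occ=0, LF[0]=C('e')+0=3+0=3
L[1]='u': occ=0, LF[1]=C('u')+0=6+0=6
L[2]='d': occ=0, LF[2]=C('d')+0=1+0=1
L[3]='l': occ=0, LF[3]=C('l')+0=4+0=4
L[4]='d': occ=1, LF[4]=C('d')+1=1+1=2
L[5]='$': occ=0, LF[5]=C('$')+0=0+0=0
L[6]='p': occ=0, LF[6]=C('p')+0=5+0=5

Answer: 3 6 1 4 2 0 5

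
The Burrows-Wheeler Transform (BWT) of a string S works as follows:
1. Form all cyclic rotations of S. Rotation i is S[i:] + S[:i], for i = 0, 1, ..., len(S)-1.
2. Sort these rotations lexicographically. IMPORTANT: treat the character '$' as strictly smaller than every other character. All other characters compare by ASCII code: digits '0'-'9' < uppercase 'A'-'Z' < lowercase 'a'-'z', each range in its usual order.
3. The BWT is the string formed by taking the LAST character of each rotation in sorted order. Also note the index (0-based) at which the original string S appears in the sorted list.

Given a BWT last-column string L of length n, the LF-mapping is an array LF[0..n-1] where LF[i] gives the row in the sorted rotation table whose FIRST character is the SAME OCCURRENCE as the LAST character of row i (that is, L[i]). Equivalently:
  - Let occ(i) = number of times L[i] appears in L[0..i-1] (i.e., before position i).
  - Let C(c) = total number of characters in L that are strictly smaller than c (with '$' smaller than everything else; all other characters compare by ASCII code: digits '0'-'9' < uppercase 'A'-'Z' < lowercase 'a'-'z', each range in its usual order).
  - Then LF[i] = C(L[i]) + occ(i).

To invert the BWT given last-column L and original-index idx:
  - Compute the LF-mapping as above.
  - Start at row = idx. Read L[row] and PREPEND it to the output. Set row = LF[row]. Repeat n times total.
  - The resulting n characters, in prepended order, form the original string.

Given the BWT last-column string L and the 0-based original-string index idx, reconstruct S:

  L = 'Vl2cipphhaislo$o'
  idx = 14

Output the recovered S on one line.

Answer: philosophical2V$

Derivation:
LF mapping: 2 9 1 4 7 13 14 5 6 3 8 15 10 11 0 12
Walk LF starting at row 14, prepending L[row]:
  step 1: row=14, L[14]='$', prepend. Next row=LF[14]=0
  step 2: row=0, L[0]='V', prepend. Next row=LF[0]=2
  step 3: row=2, L[2]='2', prepend. Next row=LF[2]=1
  step 4: row=1, L[1]='l', prepend. Next row=LF[1]=9
  step 5: row=9, L[9]='a', prepend. Next row=LF[9]=3
  step 6: row=3, L[3]='c', prepend. Next row=LF[3]=4
  step 7: row=4, L[4]='i', prepend. Next row=LF[4]=7
  step 8: row=7, L[7]='h', prepend. Next row=LF[7]=5
  step 9: row=5, L[5]='p', prepend. Next row=LF[5]=13
  step 10: row=13, L[13]='o', prepend. Next row=LF[13]=11
  step 11: row=11, L[11]='s', prepend. Next row=LF[11]=15
  step 12: row=15, L[15]='o', prepend. Next row=LF[15]=12
  step 13: row=12, L[12]='l', prepend. Next row=LF[12]=10
  step 14: row=10, L[10]='i', prepend. Next row=LF[10]=8
  step 15: row=8, L[8]='h', prepend. Next row=LF[8]=6
  step 16: row=6, L[6]='p', prepend. Next row=LF[6]=14
Reversed output: philosophical2V$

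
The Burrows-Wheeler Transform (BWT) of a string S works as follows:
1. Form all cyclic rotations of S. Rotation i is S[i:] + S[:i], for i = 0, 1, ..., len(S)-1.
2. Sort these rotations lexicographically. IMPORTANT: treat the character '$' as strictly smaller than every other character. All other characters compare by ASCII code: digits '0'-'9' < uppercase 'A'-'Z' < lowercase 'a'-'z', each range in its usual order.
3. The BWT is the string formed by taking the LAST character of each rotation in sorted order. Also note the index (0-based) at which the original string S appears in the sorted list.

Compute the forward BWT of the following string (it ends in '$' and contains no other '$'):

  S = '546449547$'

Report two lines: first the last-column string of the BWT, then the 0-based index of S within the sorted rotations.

All 10 rotations (rotation i = S[i:]+S[:i]):
  rot[0] = 546449547$
  rot[1] = 46449547$5
  rot[2] = 6449547$54
  rot[3] = 449547$546
  rot[4] = 49547$5464
  rot[5] = 9547$54644
  rot[6] = 547$546449
  rot[7] = 47$5464495
  rot[8] = 7$54644954
  rot[9] = $546449547
Sorted (with $ < everything):
  sorted[0] = $546449547  (last char: '7')
  sorted[1] = 449547$546  (last char: '6')
  sorted[2] = 46449547$5  (last char: '5')
  sorted[3] = 47$5464495  (last char: '5')
  sorted[4] = 49547$5464  (last char: '4')
  sorted[5] = 546449547$  (last char: '$')
  sorted[6] = 547$546449  (last char: '9')
  sorted[7] = 6449547$54  (last char: '4')
  sorted[8] = 7$54644954  (last char: '4')
  sorted[9] = 9547$54644  (last char: '4')
Last column: 76554$9444
Original string S is at sorted index 5

Answer: 76554$9444
5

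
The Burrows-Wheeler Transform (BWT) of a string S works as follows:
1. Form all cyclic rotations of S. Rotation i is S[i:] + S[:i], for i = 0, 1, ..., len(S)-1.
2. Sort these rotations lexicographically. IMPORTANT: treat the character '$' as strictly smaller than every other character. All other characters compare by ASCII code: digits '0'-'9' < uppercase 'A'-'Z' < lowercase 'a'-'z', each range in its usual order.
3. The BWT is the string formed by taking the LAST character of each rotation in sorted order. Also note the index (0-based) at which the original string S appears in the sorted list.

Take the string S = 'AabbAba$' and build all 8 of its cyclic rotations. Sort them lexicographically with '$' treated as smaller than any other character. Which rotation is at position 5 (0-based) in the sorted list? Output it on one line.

Answer: bAba$Aab

Derivation:
All 8 rotations (rotation i = S[i:]+S[:i]):
  rot[0] = AabbAba$
  rot[1] = abbAba$A
  rot[2] = bbAba$Aa
  rot[3] = bAba$Aab
  rot[4] = Aba$Aabb
  rot[5] = ba$AabbA
  rot[6] = a$AabbAb
  rot[7] = $AabbAba
Sorted (with $ < everything):
  sorted[0] = $AabbAba
  sorted[1] = AabbAba$
  sorted[2] = Aba$Aabb
  sorted[3] = a$AabbAb
  sorted[4] = abbAba$A
  sorted[5] = bAba$Aab
  sorted[6] = ba$AabbA
  sorted[7] = bbAba$Aa
sorted[5] = bAba$Aab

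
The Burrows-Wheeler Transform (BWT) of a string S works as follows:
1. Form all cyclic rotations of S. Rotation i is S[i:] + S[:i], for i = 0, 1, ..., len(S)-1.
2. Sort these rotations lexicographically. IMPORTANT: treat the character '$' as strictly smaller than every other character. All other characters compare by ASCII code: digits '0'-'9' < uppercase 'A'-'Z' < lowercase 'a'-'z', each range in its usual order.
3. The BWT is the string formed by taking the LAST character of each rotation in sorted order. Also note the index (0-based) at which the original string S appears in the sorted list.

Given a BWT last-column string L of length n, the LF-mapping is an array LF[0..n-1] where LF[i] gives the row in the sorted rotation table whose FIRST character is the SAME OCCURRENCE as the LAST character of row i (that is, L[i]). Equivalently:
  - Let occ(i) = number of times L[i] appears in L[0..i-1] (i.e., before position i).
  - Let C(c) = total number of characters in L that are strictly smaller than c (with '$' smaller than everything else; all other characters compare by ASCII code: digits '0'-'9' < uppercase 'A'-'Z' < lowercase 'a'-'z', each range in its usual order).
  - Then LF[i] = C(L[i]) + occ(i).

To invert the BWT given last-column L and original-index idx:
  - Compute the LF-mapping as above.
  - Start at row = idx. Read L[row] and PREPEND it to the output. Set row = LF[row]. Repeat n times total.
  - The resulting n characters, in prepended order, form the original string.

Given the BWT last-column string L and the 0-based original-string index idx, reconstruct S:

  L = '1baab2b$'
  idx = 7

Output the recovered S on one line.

LF mapping: 1 5 3 4 6 2 7 0
Walk LF starting at row 7, prepending L[row]:
  step 1: row=7, L[7]='$', prepend. Next row=LF[7]=0
  step 2: row=0, L[0]='1', prepend. Next row=LF[0]=1
  step 3: row=1, L[1]='b', prepend. Next row=LF[1]=5
  step 4: row=5, L[5]='2', prepend. Next row=LF[5]=2
  step 5: row=2, L[2]='a', prepend. Next row=LF[2]=3
  step 6: row=3, L[3]='a', prepend. Next row=LF[3]=4
  step 7: row=4, L[4]='b', prepend. Next row=LF[4]=6
  step 8: row=6, L[6]='b', prepend. Next row=LF[6]=7
Reversed output: bbaa2b1$

Answer: bbaa2b1$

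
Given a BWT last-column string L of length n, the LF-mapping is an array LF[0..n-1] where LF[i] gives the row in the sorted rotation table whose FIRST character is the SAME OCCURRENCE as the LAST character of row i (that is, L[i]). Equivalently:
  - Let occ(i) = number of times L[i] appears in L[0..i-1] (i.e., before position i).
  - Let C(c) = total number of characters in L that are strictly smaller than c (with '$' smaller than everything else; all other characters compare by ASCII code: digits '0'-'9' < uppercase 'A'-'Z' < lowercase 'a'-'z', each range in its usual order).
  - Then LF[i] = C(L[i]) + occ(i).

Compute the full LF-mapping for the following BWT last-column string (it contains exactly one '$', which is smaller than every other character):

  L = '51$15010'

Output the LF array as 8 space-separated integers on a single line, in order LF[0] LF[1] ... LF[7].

Answer: 6 3 0 4 7 1 5 2

Derivation:
Char counts: '$':1, '0':2, '1':3, '5':2
C (first-col start): C('$')=0, C('0')=1, C('1')=3, C('5')=6
L[0]='5': occ=0, LF[0]=C('5')+0=6+0=6
L[1]='1': occ=0, LF[1]=C('1')+0=3+0=3
L[2]='$': occ=0, LF[2]=C('$')+0=0+0=0
L[3]='1': occ=1, LF[3]=C('1')+1=3+1=4
L[4]='5': occ=1, LF[4]=C('5')+1=6+1=7
L[5]='0': occ=0, LF[5]=C('0')+0=1+0=1
L[6]='1': occ=2, LF[6]=C('1')+2=3+2=5
L[7]='0': occ=1, LF[7]=C('0')+1=1+1=2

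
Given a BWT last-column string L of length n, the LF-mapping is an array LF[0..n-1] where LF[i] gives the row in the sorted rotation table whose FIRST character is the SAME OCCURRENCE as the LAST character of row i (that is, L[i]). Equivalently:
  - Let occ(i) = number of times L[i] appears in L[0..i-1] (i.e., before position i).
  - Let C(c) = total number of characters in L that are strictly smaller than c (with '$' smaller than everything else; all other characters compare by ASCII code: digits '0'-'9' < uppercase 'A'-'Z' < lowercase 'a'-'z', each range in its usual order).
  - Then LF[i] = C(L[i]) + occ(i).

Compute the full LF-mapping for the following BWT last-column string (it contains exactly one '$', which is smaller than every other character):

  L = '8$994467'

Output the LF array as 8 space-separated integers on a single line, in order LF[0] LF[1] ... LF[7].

Char counts: '$':1, '4':2, '6':1, '7':1, '8':1, '9':2
C (first-col start): C('$')=0, C('4')=1, C('6')=3, C('7')=4, C('8')=5, C('9')=6
L[0]='8': occ=0, LF[0]=C('8')+0=5+0=5
L[1]='$': occ=0, LF[1]=C('$')+0=0+0=0
L[2]='9': occ=0, LF[2]=C('9')+0=6+0=6
L[3]='9': occ=1, LF[3]=C('9')+1=6+1=7
L[4]='4': occ=0, LF[4]=C('4')+0=1+0=1
L[5]='4': occ=1, LF[5]=C('4')+1=1+1=2
L[6]='6': occ=0, LF[6]=C('6')+0=3+0=3
L[7]='7': occ=0, LF[7]=C('7')+0=4+0=4

Answer: 5 0 6 7 1 2 3 4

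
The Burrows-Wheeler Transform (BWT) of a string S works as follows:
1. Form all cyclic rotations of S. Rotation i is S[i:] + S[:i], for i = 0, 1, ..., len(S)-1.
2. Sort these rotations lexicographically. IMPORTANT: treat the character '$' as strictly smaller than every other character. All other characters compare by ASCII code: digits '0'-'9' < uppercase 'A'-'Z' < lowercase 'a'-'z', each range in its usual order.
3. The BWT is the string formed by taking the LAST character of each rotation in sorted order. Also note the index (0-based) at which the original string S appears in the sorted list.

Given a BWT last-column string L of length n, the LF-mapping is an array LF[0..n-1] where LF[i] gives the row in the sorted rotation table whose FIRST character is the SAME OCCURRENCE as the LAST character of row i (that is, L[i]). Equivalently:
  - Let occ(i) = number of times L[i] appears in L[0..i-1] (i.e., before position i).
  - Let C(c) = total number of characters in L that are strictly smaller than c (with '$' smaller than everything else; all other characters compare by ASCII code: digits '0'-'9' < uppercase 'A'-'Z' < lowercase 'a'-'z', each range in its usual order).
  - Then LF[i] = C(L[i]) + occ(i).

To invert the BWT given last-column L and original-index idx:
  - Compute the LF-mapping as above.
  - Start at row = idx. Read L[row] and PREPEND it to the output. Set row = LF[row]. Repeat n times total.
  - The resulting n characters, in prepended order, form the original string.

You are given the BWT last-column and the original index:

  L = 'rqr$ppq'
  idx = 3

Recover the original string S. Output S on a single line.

Answer: qpqrpr$

Derivation:
LF mapping: 5 3 6 0 1 2 4
Walk LF starting at row 3, prepending L[row]:
  step 1: row=3, L[3]='$', prepend. Next row=LF[3]=0
  step 2: row=0, L[0]='r', prepend. Next row=LF[0]=5
  step 3: row=5, L[5]='p', prepend. Next row=LF[5]=2
  step 4: row=2, L[2]='r', prepend. Next row=LF[2]=6
  step 5: row=6, L[6]='q', prepend. Next row=LF[6]=4
  step 6: row=4, L[4]='p', prepend. Next row=LF[4]=1
  step 7: row=1, L[1]='q', prepend. Next row=LF[1]=3
Reversed output: qpqrpr$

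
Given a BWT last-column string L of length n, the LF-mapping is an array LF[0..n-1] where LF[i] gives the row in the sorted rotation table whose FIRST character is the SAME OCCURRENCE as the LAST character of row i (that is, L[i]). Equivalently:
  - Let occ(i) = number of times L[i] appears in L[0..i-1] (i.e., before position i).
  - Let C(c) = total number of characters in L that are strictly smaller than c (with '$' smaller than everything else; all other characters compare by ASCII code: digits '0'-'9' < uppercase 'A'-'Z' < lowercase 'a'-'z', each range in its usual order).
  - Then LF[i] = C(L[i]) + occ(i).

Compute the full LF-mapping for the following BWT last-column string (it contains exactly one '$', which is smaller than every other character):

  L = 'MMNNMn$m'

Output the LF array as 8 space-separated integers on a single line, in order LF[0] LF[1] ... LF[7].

Answer: 1 2 4 5 3 7 0 6

Derivation:
Char counts: '$':1, 'M':3, 'N':2, 'm':1, 'n':1
C (first-col start): C('$')=0, C('M')=1, C('N')=4, C('m')=6, C('n')=7
L[0]='M': occ=0, LF[0]=C('M')+0=1+0=1
L[1]='M': occ=1, LF[1]=C('M')+1=1+1=2
L[2]='N': occ=0, LF[2]=C('N')+0=4+0=4
L[3]='N': occ=1, LF[3]=C('N')+1=4+1=5
L[4]='M': occ=2, LF[4]=C('M')+2=1+2=3
L[5]='n': occ=0, LF[5]=C('n')+0=7+0=7
L[6]='$': occ=0, LF[6]=C('$')+0=0+0=0
L[7]='m': occ=0, LF[7]=C('m')+0=6+0=6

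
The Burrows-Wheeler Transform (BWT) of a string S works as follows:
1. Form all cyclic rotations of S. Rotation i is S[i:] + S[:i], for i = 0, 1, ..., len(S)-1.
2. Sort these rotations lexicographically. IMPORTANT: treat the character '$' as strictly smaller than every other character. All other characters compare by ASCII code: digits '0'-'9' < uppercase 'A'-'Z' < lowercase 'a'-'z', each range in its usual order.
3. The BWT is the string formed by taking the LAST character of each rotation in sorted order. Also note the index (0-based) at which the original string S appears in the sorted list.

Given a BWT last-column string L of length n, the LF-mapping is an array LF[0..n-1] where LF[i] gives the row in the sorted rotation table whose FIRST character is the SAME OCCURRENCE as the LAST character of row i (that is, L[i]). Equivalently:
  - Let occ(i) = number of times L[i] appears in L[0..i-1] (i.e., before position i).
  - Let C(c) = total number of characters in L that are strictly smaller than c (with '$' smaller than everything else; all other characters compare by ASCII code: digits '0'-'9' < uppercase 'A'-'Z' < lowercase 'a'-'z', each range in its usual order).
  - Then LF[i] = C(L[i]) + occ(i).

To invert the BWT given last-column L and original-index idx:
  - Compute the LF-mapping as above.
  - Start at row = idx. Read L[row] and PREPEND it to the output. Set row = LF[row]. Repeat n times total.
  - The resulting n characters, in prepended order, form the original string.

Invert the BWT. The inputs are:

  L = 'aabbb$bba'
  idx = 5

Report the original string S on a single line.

LF mapping: 1 2 4 5 6 0 7 8 3
Walk LF starting at row 5, prepending L[row]:
  step 1: row=5, L[5]='$', prepend. Next row=LF[5]=0
  step 2: row=0, L[0]='a', prepend. Next row=LF[0]=1
  step 3: row=1, L[1]='a', prepend. Next row=LF[1]=2
  step 4: row=2, L[2]='b', prepend. Next row=LF[2]=4
  step 5: row=4, L[4]='b', prepend. Next row=LF[4]=6
  step 6: row=6, L[6]='b', prepend. Next row=LF[6]=7
  step 7: row=7, L[7]='b', prepend. Next row=LF[7]=8
  step 8: row=8, L[8]='a', prepend. Next row=LF[8]=3
  step 9: row=3, L[3]='b', prepend. Next row=LF[3]=5
Reversed output: babbbbaa$

Answer: babbbbaa$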